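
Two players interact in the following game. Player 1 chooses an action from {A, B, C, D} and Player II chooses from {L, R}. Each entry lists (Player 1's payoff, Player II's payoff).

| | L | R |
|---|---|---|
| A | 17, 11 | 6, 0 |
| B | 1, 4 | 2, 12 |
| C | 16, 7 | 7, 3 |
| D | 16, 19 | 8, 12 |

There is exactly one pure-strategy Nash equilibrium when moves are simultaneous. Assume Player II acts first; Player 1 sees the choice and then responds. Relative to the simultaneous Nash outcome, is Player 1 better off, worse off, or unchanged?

Player 1 best-responds to each possible Player II move:
- L: BR = A, leader payoff 11.
- R: BR = D, leader payoff 12.
Maximizing over 11, 12, Player II chooses R. Subgame-perfect outcome: (D, R) with payoffs (8, 12).
Now find the simultaneous Nash equilibrium.
Player 1's best replies: L→A; R→D.
Player II's best replies: A→L; B→R; C→L; D→L.
Only (A, L) has each player best-responding; Nash payoffs (17, 11).
Player 1 earns 8 sequentially versus 17 at the Nash outcome: worse off.

worse off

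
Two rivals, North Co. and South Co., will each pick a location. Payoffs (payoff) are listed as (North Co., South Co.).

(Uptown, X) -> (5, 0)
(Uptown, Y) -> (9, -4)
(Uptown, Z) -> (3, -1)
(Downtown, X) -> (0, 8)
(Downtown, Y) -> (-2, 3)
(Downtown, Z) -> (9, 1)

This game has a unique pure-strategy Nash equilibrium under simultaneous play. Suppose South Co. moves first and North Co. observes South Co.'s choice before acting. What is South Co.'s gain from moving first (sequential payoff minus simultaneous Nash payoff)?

Backward induction with South Co. moving first.
- X: BR = Uptown, leader payoff 0.
- Y: BR = Uptown, leader payoff -4.
- Z: BR = Downtown, leader payoff 1.
Maximizing over 0, -4, 1, South Co. chooses Z. Subgame-perfect outcome: (Downtown, Z) with payoffs (9, 1).
Now find the simultaneous Nash equilibrium.
North Co.'s best replies: X→Uptown; Y→Uptown; Z→Downtown.
South Co.'s best replies: Uptown→X; Downtown→X.
Only (Uptown, X) has each player best-responding; Nash payoffs (5, 0).
South Co.'s commitment gain: 1 − 0 = 1.

1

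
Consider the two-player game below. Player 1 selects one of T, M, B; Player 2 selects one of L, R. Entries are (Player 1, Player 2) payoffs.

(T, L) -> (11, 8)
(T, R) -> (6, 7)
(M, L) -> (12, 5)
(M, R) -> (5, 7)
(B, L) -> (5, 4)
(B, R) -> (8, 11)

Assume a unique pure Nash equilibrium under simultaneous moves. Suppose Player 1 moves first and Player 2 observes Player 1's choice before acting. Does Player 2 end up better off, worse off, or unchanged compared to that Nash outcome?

Player 2 best-responds to each possible Player 1 move:
- T → Player 2 plays L (best of 8, 7); Player 1 gets 11.
- M → Player 2 plays R (best of 5, 7); Player 1 gets 5.
- B → Player 2 plays R (best of 4, 11); Player 1 gets 8.
Maximizing over 11, 5, 8, Player 1 chooses T. Subgame-perfect outcome: (T, L) with payoffs (11, 8).
For the simultaneous game, intersect best replies.
Player 1's best replies: L→M; R→B.
Player 2's best replies: T→L; M→R; B→R.
Only (B, R) has each player best-responding; Nash payoffs (8, 11).
Player 2 earns 8 sequentially versus 11 at the Nash outcome: worse off.

worse off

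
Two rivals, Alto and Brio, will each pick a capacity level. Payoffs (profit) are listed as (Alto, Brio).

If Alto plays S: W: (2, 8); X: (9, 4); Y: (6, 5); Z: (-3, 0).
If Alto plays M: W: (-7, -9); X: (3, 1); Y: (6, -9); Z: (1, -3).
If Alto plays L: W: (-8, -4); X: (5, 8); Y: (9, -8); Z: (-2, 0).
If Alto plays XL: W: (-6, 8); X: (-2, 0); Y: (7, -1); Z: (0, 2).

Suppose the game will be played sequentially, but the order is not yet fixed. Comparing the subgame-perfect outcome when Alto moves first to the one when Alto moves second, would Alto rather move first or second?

If Alto leads: Brio's best replies are S→W, M→X, L→X, XL→W; Alto's induced payoffs 2, 3, 5, -6; outcome (L, X), payoffs (5, 8).
If Brio leads: Alto's best replies are W→S, X→S, Y→L, Z→M; Brio's induced payoffs 8, 4, -8, -3; outcome (S, W), payoffs (2, 8).
Alto gets 5 moving first and 2 moving second, so Alto prefers to move first.

first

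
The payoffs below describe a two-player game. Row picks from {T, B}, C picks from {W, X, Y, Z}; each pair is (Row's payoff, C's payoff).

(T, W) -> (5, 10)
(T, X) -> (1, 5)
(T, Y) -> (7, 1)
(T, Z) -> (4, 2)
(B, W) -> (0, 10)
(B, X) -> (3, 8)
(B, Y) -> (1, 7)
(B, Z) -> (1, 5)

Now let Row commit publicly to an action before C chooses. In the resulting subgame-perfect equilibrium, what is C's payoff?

10

Solve by backward induction (Row leads).
- T: BR = W, leader payoff 5.
- B: BR = W, leader payoff 0.
Maximizing over 5, 0, Row chooses T. Subgame-perfect outcome: (T, W) with payoffs (5, 10).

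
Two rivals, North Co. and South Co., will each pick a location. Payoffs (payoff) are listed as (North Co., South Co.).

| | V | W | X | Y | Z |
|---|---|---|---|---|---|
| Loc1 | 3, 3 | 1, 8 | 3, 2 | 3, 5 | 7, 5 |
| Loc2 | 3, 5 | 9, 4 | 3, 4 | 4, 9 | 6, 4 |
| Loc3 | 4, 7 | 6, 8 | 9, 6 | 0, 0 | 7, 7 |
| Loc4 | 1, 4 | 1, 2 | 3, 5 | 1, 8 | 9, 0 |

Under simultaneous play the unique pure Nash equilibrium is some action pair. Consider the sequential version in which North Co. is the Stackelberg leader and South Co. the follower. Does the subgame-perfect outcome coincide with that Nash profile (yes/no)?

no

Backward induction with North Co. moving first.
- Loc1: BR = W, leader payoff 1.
- Loc2: BR = Y, leader payoff 4.
- Loc3: BR = W, leader payoff 6.
- Loc4: BR = Y, leader payoff 1.
Among 1, 4, 6, 1, the best is 6 at Loc3. Subgame-perfect outcome: (Loc3, W) with payoffs (6, 8).
Under simultaneous play:
North Co.'s best replies: V→Loc3; W→Loc2; X→Loc3; Y→Loc2; Z→Loc4.
South Co.'s best replies: Loc1→W; Loc2→Y; Loc3→W; Loc4→Y.
Only (Loc2, Y) has each player best-responding; Nash payoffs (4, 9).
Sequential outcome (Loc3, W) differs from the Nash profile (Loc2, Y).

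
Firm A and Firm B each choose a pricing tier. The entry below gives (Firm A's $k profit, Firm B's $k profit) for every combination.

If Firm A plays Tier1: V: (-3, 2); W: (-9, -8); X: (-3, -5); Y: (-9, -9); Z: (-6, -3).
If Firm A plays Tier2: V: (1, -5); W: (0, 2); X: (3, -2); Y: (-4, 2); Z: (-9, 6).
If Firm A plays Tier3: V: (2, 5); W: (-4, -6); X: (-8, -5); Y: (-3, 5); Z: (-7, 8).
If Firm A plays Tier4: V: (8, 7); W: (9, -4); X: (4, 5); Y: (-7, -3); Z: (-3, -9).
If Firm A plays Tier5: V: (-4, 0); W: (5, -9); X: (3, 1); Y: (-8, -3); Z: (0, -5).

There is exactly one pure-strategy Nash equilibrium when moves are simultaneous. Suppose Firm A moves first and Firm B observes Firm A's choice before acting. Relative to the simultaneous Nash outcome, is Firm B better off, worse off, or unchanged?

Work backward from Firm B's decision.
- Tier1: BR = V, leader payoff -3.
- Tier2: BR = Z, leader payoff -9.
- Tier3: BR = Z, leader payoff -7.
- Tier4: BR = V, leader payoff 8.
- Tier5: BR = X, leader payoff 3.
Firm A's induced payoffs are -3, -9, -7, 8, 3, so Firm A commits to Tier4. Subgame-perfect outcome: (Tier4, V) with payoffs (8, 7).
Now find the simultaneous Nash equilibrium.
Firm A's best replies: V→Tier4; W→Tier4; X→Tier4; Y→Tier3; Z→Tier5.
Firm B's best replies: Tier1→V; Tier2→Z; Tier3→Z; Tier4→V; Tier5→X.
The unique mutual best reply is (Tier4, V), giving (8, 7).
Firm B earns 7 sequentially versus 7 at the Nash outcome: unchanged.

unchanged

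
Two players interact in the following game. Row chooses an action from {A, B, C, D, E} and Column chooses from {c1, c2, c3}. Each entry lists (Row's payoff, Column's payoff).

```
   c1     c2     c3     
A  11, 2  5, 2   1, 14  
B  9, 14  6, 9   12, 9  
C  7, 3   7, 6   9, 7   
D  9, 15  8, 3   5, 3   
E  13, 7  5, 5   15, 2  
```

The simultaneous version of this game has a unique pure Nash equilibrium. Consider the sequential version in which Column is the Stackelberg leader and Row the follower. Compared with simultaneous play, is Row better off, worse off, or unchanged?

Work backward from Row's decision.
- c1 → Row plays E (best of 11, 9, 7, 9, 13); Column gets 7.
- c2 → Row plays D (best of 5, 6, 7, 8, 5); Column gets 3.
- c3 → Row plays E (best of 1, 12, 9, 5, 15); Column gets 2.
Maximizing over 7, 3, 2, Column chooses c1. Subgame-perfect outcome: (E, c1) with payoffs (13, 7).
Under simultaneous play:
Row's best replies: c1→E; c2→D; c3→E.
Column's best replies: A→c3; B→c1; C→c3; D→c1; E→c1.
Only (E, c1) has each player best-responding; Nash payoffs (13, 7).
Row earns 13 sequentially versus 13 at the Nash outcome: unchanged.

unchanged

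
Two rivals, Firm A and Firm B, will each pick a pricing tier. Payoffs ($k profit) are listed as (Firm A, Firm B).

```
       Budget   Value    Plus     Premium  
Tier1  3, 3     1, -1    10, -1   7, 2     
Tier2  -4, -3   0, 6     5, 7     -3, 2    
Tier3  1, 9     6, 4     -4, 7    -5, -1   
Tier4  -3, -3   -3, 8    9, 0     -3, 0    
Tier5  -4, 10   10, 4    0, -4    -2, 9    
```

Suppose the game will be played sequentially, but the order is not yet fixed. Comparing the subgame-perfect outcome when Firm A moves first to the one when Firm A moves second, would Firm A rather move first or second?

If Firm A leads: Firm B's best replies are Tier1→Budget, Tier2→Plus, Tier3→Budget, Tier4→Value, Tier5→Budget; Firm A's induced payoffs 3, 5, 1, -3, -4; outcome (Tier2, Plus), payoffs (5, 7).
If Firm B leads: Firm A's best replies are Budget→Tier1, Value→Tier5, Plus→Tier1, Premium→Tier1; Firm B's induced payoffs 3, 4, -1, 2; outcome (Tier5, Value), payoffs (10, 4).
Firm A gets 5 moving first and 10 moving second, so Firm A prefers to move second.

second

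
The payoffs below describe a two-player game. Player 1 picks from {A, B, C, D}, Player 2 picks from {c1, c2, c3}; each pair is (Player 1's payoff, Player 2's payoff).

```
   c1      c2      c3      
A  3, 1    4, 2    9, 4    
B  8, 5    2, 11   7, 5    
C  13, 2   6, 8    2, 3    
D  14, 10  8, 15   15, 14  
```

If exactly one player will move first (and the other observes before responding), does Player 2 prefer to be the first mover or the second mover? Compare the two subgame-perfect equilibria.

first

If Player 1 leads: Player 2's best replies are A→c3, B→c2, C→c2, D→c2; Player 1's induced payoffs 9, 2, 6, 8; outcome (A, c3), payoffs (9, 4).
If Player 2 leads: Player 1's best replies are c1→D, c2→D, c3→D; Player 2's induced payoffs 10, 15, 14; outcome (D, c2), payoffs (8, 15).
Player 2 gets 15 moving first and 4 moving second, so Player 2 prefers to move first.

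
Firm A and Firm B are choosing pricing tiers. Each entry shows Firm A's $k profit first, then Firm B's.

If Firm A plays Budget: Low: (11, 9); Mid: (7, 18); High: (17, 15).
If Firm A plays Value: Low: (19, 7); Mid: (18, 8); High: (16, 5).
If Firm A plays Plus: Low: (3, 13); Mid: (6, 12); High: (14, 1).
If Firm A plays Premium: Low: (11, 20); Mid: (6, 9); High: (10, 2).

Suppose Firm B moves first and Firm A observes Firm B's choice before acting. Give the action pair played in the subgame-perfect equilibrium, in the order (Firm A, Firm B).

(Budget, High)

Backward induction with Firm B moving first.
- Low: Firm A compares 11, 19, 3, 11 and picks Value; Firm B would get 7.
- Mid: Firm A compares 7, 18, 6, 6 and picks Value; Firm B would get 8.
- High: Firm A compares 17, 16, 14, 10 and picks Budget; Firm B would get 15.
Maximizing over 7, 8, 15, Firm B chooses High. Subgame-perfect outcome: (Budget, High) with payoffs (17, 15).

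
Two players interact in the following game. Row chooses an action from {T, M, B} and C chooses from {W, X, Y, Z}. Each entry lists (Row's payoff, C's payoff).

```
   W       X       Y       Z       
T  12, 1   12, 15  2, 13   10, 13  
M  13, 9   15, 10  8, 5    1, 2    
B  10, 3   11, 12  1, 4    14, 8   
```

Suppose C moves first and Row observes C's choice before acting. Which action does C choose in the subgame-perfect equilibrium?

X

Row best-responds to each possible C move:
- W → Row plays M (best of 12, 13, 10); C gets 9.
- X → Row plays M (best of 12, 15, 11); C gets 10.
- Y → Row plays M (best of 2, 8, 1); C gets 5.
- Z → Row plays B (best of 10, 1, 14); C gets 8.
Maximizing over 9, 10, 5, 8, C chooses X. Subgame-perfect outcome: (M, X) with payoffs (15, 10).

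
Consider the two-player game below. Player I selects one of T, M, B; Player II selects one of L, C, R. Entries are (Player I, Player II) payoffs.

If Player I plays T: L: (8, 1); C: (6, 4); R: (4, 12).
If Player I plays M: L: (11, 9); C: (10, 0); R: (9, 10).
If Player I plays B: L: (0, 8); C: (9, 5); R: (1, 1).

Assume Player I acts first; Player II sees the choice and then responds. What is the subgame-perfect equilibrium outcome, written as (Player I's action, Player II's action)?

(M, R)

Backward induction with Player I moving first.
- T: Player II compares 1, 4, 12 and picks R; Player I would get 4.
- M: Player II compares 9, 0, 10 and picks R; Player I would get 9.
- B: Player II compares 8, 5, 1 and picks L; Player I would get 0.
Maximizing over 4, 9, 0, Player I chooses M. Subgame-perfect outcome: (M, R) with payoffs (9, 10).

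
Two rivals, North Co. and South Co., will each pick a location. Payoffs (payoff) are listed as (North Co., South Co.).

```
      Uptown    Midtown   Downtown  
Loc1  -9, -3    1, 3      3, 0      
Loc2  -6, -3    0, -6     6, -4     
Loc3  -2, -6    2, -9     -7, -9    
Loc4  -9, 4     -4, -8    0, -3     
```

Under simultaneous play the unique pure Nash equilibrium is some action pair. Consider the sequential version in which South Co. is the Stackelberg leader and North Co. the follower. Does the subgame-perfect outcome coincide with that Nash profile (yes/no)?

Solve by backward induction (South Co. leads).
- Uptown: BR = Loc3, leader payoff -6.
- Midtown: BR = Loc3, leader payoff -9.
- Downtown: BR = Loc2, leader payoff -4.
South Co.'s induced payoffs are -6, -9, -4, so South Co. commits to Downtown. Subgame-perfect outcome: (Loc2, Downtown) with payoffs (6, -4).
Now find the simultaneous Nash equilibrium.
North Co.'s best replies: Uptown→Loc3; Midtown→Loc3; Downtown→Loc2.
South Co.'s best replies: Loc1→Midtown; Loc2→Uptown; Loc3→Uptown; Loc4→Uptown.
The unique mutual best reply is (Loc3, Uptown), giving (-2, -6).
Sequential outcome (Loc2, Downtown) differs from the Nash profile (Loc3, Uptown).

no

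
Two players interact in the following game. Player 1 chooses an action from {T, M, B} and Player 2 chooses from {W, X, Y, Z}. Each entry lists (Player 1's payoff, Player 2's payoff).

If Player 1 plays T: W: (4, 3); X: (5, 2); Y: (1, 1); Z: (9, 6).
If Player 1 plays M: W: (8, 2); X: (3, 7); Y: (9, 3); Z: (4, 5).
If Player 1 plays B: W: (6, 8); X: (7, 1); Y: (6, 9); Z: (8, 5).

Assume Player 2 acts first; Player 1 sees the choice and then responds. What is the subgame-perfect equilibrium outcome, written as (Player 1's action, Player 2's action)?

(T, Z)

Work backward from Player 1's decision.
- W: Player 1 compares 4, 8, 6 and picks M; Player 2 would get 2.
- X: Player 1 compares 5, 3, 7 and picks B; Player 2 would get 1.
- Y: Player 1 compares 1, 9, 6 and picks M; Player 2 would get 3.
- Z: Player 1 compares 9, 4, 8 and picks T; Player 2 would get 6.
Player 2's induced payoffs are 2, 1, 3, 6, so Player 2 commits to Z. Subgame-perfect outcome: (T, Z) with payoffs (9, 6).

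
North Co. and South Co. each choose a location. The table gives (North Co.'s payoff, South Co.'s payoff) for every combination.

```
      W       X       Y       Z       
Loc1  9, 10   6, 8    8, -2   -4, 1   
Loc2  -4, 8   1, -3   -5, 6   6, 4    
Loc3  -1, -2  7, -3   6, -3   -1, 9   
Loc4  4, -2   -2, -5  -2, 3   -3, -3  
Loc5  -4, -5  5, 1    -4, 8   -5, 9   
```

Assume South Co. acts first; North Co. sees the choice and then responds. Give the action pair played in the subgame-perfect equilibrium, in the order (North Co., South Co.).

(Loc1, W)

Solve by backward induction (South Co. leads).
- W: North Co. compares 9, -4, -1, 4, -4 and picks Loc1; South Co. would get 10.
- X: North Co. compares 6, 1, 7, -2, 5 and picks Loc3; South Co. would get -3.
- Y: North Co. compares 8, -5, 6, -2, -4 and picks Loc1; South Co. would get -2.
- Z: North Co. compares -4, 6, -1, -3, -5 and picks Loc2; South Co. would get 4.
Maximizing over 10, -3, -2, 4, South Co. chooses W. Subgame-perfect outcome: (Loc1, W) with payoffs (9, 10).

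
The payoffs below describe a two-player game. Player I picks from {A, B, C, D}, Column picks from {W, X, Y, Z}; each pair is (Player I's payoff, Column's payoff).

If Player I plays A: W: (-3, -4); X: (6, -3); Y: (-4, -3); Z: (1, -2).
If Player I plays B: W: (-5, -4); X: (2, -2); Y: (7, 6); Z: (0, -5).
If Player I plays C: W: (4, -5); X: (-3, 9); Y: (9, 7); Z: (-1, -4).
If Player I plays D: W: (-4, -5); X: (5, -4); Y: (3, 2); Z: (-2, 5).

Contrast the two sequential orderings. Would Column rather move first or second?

If Player I leads: Column's best replies are A→Z, B→Y, C→X, D→Z; Player I's induced payoffs 1, 7, -3, -2; outcome (B, Y), payoffs (7, 6).
If Column leads: Player I's best replies are W→C, X→A, Y→C, Z→A; Column's induced payoffs -5, -3, 7, -2; outcome (C, Y), payoffs (9, 7).
Column gets 7 moving first and 6 moving second, so Column prefers to move first.

first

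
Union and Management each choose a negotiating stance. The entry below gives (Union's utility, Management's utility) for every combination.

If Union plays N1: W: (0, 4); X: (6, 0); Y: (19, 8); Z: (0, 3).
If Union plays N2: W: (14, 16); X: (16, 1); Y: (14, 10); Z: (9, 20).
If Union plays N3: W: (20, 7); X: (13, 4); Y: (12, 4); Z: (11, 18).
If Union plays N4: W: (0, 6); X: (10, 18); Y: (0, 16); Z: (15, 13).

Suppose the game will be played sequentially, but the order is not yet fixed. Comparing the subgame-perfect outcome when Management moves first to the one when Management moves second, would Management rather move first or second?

first

If Union leads: Management's best replies are N1→Y, N2→Z, N3→Z, N4→X; Union's induced payoffs 19, 9, 11, 10; outcome (N1, Y), payoffs (19, 8).
If Management leads: Union's best replies are W→N3, X→N2, Y→N1, Z→N4; Management's induced payoffs 7, 1, 8, 13; outcome (N4, Z), payoffs (15, 13).
Management gets 13 moving first and 8 moving second, so Management prefers to move first.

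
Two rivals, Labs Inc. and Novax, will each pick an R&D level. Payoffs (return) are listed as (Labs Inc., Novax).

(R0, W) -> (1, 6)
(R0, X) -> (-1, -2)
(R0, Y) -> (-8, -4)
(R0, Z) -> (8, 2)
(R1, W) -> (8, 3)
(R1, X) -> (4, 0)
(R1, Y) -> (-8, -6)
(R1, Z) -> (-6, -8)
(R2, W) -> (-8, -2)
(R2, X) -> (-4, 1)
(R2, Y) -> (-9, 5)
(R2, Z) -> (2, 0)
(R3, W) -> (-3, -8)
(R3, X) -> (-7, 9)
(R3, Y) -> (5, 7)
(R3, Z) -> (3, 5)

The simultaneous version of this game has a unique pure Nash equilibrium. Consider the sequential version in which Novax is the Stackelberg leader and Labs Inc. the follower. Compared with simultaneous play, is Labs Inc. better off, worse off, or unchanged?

worse off

Work backward from Labs Inc.'s decision.
- W: BR = R1, leader payoff 3.
- X: BR = R1, leader payoff 0.
- Y: BR = R3, leader payoff 7.
- Z: BR = R0, leader payoff 2.
Maximizing over 3, 0, 7, 2, Novax chooses Y. Subgame-perfect outcome: (R3, Y) with payoffs (5, 7).
Under simultaneous play:
Labs Inc.'s best replies: W→R1; X→R1; Y→R3; Z→R0.
Novax's best replies: R0→W; R1→W; R2→Y; R3→X.
The unique mutual best reply is (R1, W), giving (8, 3).
Labs Inc. earns 5 sequentially versus 8 at the Nash outcome: worse off.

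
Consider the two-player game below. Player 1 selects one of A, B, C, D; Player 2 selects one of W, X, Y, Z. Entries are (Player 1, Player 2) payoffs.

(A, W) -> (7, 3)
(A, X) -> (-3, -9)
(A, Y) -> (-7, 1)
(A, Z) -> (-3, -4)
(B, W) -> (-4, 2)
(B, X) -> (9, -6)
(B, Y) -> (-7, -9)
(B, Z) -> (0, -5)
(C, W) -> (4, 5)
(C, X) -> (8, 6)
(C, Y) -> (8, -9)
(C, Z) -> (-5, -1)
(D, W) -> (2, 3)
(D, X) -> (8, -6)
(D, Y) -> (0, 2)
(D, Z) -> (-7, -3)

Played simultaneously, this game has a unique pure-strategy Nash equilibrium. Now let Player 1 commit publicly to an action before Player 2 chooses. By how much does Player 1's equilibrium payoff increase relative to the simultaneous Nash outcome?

1

Work backward from Player 2's decision.
- A: Player 2 compares 3, -9, 1, -4 and picks W; Player 1 would get 7.
- B: Player 2 compares 2, -6, -9, -5 and picks W; Player 1 would get -4.
- C: Player 2 compares 5, 6, -9, -1 and picks X; Player 1 would get 8.
- D: Player 2 compares 3, -6, 2, -3 and picks W; Player 1 would get 2.
Maximizing over 7, -4, 8, 2, Player 1 chooses C. Subgame-perfect outcome: (C, X) with payoffs (8, 6).
For the simultaneous game, intersect best replies.
Player 1's best replies: W→A; X→B; Y→C; Z→B.
Player 2's best replies: A→W; B→W; C→X; D→W.
The unique mutual best reply is (A, W), giving (7, 3).
Player 1's commitment gain: 8 − 7 = 1.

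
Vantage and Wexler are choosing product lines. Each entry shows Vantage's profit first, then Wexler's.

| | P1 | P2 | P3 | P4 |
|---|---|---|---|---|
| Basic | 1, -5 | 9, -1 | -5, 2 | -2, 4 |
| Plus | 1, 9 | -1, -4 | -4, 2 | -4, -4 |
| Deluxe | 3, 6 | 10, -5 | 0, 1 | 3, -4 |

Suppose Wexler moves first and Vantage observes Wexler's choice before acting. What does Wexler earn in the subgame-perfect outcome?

6

Solve by backward induction (Wexler leads).
- P1: BR = Deluxe, leader payoff 6.
- P2: BR = Deluxe, leader payoff -5.
- P3: BR = Deluxe, leader payoff 1.
- P4: BR = Deluxe, leader payoff -4.
Among 6, -5, 1, -4, the best is 6 at P1. Subgame-perfect outcome: (Deluxe, P1) with payoffs (3, 6).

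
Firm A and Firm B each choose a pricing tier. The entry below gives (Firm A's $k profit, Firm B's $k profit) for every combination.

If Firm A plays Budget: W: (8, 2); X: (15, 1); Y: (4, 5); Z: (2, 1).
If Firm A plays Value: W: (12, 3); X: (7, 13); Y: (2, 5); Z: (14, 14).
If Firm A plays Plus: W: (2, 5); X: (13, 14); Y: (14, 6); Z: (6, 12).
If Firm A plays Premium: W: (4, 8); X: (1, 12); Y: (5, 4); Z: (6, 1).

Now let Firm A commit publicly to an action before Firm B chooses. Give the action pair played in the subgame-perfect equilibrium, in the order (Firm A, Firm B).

Solve by backward induction (Firm A leads).
- Budget → Firm B plays Y (best of 2, 1, 5, 1); Firm A gets 4.
- Value → Firm B plays Z (best of 3, 13, 5, 14); Firm A gets 14.
- Plus → Firm B plays X (best of 5, 14, 6, 12); Firm A gets 13.
- Premium → Firm B plays X (best of 8, 12, 4, 1); Firm A gets 1.
Among 4, 14, 13, 1, the best is 14 at Value. Subgame-perfect outcome: (Value, Z) with payoffs (14, 14).

(Value, Z)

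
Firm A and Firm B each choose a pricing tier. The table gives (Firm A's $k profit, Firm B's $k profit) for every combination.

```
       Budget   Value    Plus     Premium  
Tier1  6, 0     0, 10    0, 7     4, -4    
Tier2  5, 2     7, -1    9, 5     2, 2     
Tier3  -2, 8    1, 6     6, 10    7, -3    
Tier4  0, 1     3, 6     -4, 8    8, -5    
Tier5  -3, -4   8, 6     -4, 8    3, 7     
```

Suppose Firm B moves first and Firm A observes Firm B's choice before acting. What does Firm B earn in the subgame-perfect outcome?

Firm A best-responds to each possible Firm B move:
- Budget: BR = Tier1, leader payoff 0.
- Value: BR = Tier5, leader payoff 6.
- Plus: BR = Tier2, leader payoff 5.
- Premium: BR = Tier4, leader payoff -5.
Firm B's induced payoffs are 0, 6, 5, -5, so Firm B commits to Value. Subgame-perfect outcome: (Tier5, Value) with payoffs (8, 6).

6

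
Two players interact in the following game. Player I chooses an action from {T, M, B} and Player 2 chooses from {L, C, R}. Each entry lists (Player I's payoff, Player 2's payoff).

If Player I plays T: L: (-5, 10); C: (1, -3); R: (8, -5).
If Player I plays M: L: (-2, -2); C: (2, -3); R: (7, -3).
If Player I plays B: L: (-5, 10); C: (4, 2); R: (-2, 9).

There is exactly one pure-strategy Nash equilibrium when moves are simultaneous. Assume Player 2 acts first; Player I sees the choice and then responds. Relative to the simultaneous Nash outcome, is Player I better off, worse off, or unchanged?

Backward induction with Player 2 moving first.
- L: Player I compares -5, -2, -5 and picks M; Player 2 would get -2.
- C: Player I compares 1, 2, 4 and picks B; Player 2 would get 2.
- R: Player I compares 8, 7, -2 and picks T; Player 2 would get -5.
Maximizing over -2, 2, -5, Player 2 chooses C. Subgame-perfect outcome: (B, C) with payoffs (4, 2).
Now find the simultaneous Nash equilibrium.
Player I's best replies: L→M; C→B; R→T.
Player 2's best replies: T→L; M→L; B→L.
Only (M, L) has each player best-responding; Nash payoffs (-2, -2).
Player I earns 4 sequentially versus -2 at the Nash outcome: better off.

better off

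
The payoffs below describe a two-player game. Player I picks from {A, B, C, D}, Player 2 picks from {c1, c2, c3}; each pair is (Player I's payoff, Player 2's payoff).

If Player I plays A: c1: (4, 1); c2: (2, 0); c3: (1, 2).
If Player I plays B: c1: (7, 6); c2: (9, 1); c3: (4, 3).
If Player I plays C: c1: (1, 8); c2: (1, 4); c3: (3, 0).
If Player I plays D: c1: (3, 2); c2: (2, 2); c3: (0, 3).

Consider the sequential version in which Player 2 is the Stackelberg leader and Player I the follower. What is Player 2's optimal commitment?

Player I best-responds to each possible Player 2 move:
- c1: Player I compares 4, 7, 1, 3 and picks B; Player 2 would get 6.
- c2: Player I compares 2, 9, 1, 2 and picks B; Player 2 would get 1.
- c3: Player I compares 1, 4, 3, 0 and picks B; Player 2 would get 3.
Maximizing over 6, 1, 3, Player 2 chooses c1. Subgame-perfect outcome: (B, c1) with payoffs (7, 6).

c1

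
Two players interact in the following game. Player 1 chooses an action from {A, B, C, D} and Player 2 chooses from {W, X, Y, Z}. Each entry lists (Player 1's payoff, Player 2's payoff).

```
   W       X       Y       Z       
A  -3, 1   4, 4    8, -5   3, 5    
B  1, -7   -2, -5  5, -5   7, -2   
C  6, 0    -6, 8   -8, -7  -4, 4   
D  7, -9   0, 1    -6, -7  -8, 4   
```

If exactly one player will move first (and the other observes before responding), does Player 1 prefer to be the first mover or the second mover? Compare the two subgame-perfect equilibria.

first

If Player 1 leads: Player 2's best replies are A→Z, B→Z, C→X, D→Z; Player 1's induced payoffs 3, 7, -6, -8; outcome (B, Z), payoffs (7, -2).
If Player 2 leads: Player 1's best replies are W→D, X→A, Y→A, Z→B; Player 2's induced payoffs -9, 4, -5, -2; outcome (A, X), payoffs (4, 4).
Player 1 gets 7 moving first and 4 moving second, so Player 1 prefers to move first.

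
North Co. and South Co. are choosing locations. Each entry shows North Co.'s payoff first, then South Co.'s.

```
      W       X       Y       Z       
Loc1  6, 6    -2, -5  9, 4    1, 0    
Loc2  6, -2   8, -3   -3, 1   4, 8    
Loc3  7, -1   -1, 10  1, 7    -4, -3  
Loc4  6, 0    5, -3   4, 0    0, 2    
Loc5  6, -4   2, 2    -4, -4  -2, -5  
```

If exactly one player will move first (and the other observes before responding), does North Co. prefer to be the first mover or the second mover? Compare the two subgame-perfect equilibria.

first

If North Co. leads: South Co.'s best replies are Loc1→W, Loc2→Z, Loc3→X, Loc4→Z, Loc5→X; North Co.'s induced payoffs 6, 4, -1, 0, 2; outcome (Loc1, W), payoffs (6, 6).
If South Co. leads: North Co.'s best replies are W→Loc3, X→Loc2, Y→Loc1, Z→Loc2; South Co.'s induced payoffs -1, -3, 4, 8; outcome (Loc2, Z), payoffs (4, 8).
North Co. gets 6 moving first and 4 moving second, so North Co. prefers to move first.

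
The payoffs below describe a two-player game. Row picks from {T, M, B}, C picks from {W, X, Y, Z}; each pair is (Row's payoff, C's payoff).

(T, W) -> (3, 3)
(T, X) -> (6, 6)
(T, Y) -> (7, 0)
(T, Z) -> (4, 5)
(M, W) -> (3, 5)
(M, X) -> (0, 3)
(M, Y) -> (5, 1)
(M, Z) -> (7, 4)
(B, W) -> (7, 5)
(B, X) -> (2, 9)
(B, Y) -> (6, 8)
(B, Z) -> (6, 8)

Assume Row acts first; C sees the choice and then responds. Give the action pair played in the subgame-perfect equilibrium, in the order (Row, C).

(T, X)

Work backward from C's decision.
- T → C plays X (best of 3, 6, 0, 5); Row gets 6.
- M → C plays W (best of 5, 3, 1, 4); Row gets 3.
- B → C plays X (best of 5, 9, 8, 8); Row gets 2.
Maximizing over 6, 3, 2, Row chooses T. Subgame-perfect outcome: (T, X) with payoffs (6, 6).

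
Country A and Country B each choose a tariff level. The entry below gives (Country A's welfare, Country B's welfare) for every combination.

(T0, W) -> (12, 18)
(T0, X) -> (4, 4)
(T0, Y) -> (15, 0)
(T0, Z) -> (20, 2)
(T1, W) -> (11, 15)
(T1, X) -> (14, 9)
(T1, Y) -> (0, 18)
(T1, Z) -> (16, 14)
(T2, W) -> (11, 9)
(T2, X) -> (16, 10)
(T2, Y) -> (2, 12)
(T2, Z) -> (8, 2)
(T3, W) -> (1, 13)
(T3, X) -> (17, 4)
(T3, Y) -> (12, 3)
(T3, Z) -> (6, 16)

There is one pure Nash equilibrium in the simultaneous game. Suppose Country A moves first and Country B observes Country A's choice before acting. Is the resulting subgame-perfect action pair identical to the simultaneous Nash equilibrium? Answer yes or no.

yes

Solve by backward induction (Country A leads).
- T0: Country B compares 18, 4, 0, 2 and picks W; Country A would get 12.
- T1: Country B compares 15, 9, 18, 14 and picks Y; Country A would get 0.
- T2: Country B compares 9, 10, 12, 2 and picks Y; Country A would get 2.
- T3: Country B compares 13, 4, 3, 16 and picks Z; Country A would get 6.
Country A's induced payoffs are 12, 0, 2, 6, so Country A commits to T0. Subgame-perfect outcome: (T0, W) with payoffs (12, 18).
Now find the simultaneous Nash equilibrium.
Country A's best replies: W→T0; X→T3; Y→T0; Z→T0.
Country B's best replies: T0→W; T1→Y; T2→Y; T3→Z.
The unique mutual best reply is (T0, W), giving (12, 18).
Sequential outcome (T0, W) coincides with the Nash profile (T0, W).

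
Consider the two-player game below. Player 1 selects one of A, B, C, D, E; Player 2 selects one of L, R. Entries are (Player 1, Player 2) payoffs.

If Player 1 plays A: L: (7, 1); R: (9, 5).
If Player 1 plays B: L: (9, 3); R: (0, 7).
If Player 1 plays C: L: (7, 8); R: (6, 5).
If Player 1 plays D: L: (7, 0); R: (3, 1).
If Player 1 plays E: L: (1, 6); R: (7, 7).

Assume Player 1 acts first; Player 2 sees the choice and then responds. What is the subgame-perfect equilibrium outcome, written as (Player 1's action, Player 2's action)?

Work backward from Player 2's decision.
- A → Player 2 plays R (best of 1, 5); Player 1 gets 9.
- B → Player 2 plays R (best of 3, 7); Player 1 gets 0.
- C → Player 2 plays L (best of 8, 5); Player 1 gets 7.
- D → Player 2 plays R (best of 0, 1); Player 1 gets 3.
- E → Player 2 plays R (best of 6, 7); Player 1 gets 7.
Player 1's induced payoffs are 9, 0, 7, 3, 7, so Player 1 commits to A. Subgame-perfect outcome: (A, R) with payoffs (9, 5).

(A, R)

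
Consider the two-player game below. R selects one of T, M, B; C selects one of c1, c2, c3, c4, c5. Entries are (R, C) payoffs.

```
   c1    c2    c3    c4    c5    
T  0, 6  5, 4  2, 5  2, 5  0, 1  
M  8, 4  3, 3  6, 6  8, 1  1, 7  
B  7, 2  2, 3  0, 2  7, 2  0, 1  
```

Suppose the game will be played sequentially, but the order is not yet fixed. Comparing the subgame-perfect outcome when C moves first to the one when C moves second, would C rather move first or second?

If R leads: C's best replies are T→c1, M→c5, B→c2; R's induced payoffs 0, 1, 2; outcome (B, c2), payoffs (2, 3).
If C leads: R's best replies are c1→M, c2→T, c3→M, c4→M, c5→M; C's induced payoffs 4, 4, 6, 1, 7; outcome (M, c5), payoffs (1, 7).
C gets 7 moving first and 3 moving second, so C prefers to move first.

first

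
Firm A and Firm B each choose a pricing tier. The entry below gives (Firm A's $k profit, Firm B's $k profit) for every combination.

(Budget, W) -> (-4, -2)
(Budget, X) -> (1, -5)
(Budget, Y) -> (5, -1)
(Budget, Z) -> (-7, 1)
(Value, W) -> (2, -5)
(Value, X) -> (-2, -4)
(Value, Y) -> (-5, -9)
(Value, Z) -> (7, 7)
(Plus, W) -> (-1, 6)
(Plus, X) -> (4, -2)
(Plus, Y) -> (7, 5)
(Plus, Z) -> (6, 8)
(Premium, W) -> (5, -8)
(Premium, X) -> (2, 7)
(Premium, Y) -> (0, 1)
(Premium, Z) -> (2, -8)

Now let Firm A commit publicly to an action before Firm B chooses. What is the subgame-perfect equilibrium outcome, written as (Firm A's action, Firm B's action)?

(Value, Z)

Solve by backward induction (Firm A leads).
- Budget: BR = Z, leader payoff -7.
- Value: BR = Z, leader payoff 7.
- Plus: BR = Z, leader payoff 6.
- Premium: BR = X, leader payoff 2.
Firm A's induced payoffs are -7, 7, 6, 2, so Firm A commits to Value. Subgame-perfect outcome: (Value, Z) with payoffs (7, 7).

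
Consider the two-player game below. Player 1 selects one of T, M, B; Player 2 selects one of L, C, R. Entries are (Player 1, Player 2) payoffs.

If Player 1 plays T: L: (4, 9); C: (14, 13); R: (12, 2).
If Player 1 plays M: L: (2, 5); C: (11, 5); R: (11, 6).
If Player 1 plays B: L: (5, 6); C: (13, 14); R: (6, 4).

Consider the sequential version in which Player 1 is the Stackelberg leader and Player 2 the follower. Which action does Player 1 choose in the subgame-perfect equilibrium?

Solve by backward induction (Player 1 leads).
- T: Player 2 compares 9, 13, 2 and picks C; Player 1 would get 14.
- M: Player 2 compares 5, 5, 6 and picks R; Player 1 would get 11.
- B: Player 2 compares 6, 14, 4 and picks C; Player 1 would get 13.
Maximizing over 14, 11, 13, Player 1 chooses T. Subgame-perfect outcome: (T, C) with payoffs (14, 13).

T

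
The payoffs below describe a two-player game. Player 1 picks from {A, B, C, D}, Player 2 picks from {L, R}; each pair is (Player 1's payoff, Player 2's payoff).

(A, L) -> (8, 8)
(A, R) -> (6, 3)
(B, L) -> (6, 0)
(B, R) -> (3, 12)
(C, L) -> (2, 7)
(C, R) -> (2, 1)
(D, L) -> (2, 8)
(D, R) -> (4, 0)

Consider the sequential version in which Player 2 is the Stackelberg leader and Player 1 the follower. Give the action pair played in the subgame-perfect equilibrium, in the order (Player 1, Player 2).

Solve by backward induction (Player 2 leads).
- L → Player 1 plays A (best of 8, 6, 2, 2); Player 2 gets 8.
- R → Player 1 plays A (best of 6, 3, 2, 4); Player 2 gets 3.
Player 2's induced payoffs are 8, 3, so Player 2 commits to L. Subgame-perfect outcome: (A, L) with payoffs (8, 8).

(A, L)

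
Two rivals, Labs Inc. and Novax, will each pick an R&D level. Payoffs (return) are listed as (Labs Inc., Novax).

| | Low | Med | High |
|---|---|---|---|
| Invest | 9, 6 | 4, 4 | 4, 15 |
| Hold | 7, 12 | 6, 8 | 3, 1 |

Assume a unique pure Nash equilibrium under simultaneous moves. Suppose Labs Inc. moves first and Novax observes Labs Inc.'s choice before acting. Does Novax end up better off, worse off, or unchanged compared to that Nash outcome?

Backward induction with Labs Inc. moving first.
- Invest → Novax plays High (best of 6, 4, 15); Labs Inc. gets 4.
- Hold → Novax plays Low (best of 12, 8, 1); Labs Inc. gets 7.
Labs Inc.'s induced payoffs are 4, 7, so Labs Inc. commits to Hold. Subgame-perfect outcome: (Hold, Low) with payoffs (7, 12).
For the simultaneous game, intersect best replies.
Labs Inc.'s best replies: Low→Invest; Med→Hold; High→Invest.
Novax's best replies: Invest→High; Hold→Low.
Only (Invest, High) has each player best-responding; Nash payoffs (4, 15).
Novax earns 12 sequentially versus 15 at the Nash outcome: worse off.

worse off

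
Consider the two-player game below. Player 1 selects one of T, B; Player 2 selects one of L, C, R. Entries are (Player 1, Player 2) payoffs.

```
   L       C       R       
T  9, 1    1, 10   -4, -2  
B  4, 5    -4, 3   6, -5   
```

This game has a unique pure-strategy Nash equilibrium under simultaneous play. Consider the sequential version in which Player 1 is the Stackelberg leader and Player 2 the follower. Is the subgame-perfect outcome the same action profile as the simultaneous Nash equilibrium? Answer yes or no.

no

Backward induction with Player 1 moving first.
- T → Player 2 plays C (best of 1, 10, -2); Player 1 gets 1.
- B → Player 2 plays L (best of 5, 3, -5); Player 1 gets 4.
Maximizing over 1, 4, Player 1 chooses B. Subgame-perfect outcome: (B, L) with payoffs (4, 5).
Under simultaneous play:
Player 1's best replies: L→T; C→T; R→B.
Player 2's best replies: T→C; B→L.
Only (T, C) has each player best-responding; Nash payoffs (1, 10).
Sequential outcome (B, L) differs from the Nash profile (T, C).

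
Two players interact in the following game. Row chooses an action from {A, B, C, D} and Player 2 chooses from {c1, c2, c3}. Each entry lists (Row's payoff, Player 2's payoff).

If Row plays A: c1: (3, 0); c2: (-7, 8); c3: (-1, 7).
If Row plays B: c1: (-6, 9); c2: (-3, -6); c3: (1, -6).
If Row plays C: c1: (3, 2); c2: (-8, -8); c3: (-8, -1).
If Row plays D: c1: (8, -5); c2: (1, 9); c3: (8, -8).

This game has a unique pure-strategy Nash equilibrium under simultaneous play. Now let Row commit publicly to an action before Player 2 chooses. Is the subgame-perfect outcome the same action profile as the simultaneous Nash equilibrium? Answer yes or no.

Player 2 best-responds to each possible Row move:
- A → Player 2 plays c2 (best of 0, 8, 7); Row gets -7.
- B → Player 2 plays c1 (best of 9, -6, -6); Row gets -6.
- C → Player 2 plays c1 (best of 2, -8, -1); Row gets 3.
- D → Player 2 plays c2 (best of -5, 9, -8); Row gets 1.
Among -7, -6, 3, 1, the best is 3 at C. Subgame-perfect outcome: (C, c1) with payoffs (3, 2).
For the simultaneous game, intersect best replies.
Row's best replies: c1→D; c2→D; c3→D.
Player 2's best replies: A→c2; B→c1; C→c1; D→c2.
Only (D, c2) has each player best-responding; Nash payoffs (1, 9).
Sequential outcome (C, c1) differs from the Nash profile (D, c2).

no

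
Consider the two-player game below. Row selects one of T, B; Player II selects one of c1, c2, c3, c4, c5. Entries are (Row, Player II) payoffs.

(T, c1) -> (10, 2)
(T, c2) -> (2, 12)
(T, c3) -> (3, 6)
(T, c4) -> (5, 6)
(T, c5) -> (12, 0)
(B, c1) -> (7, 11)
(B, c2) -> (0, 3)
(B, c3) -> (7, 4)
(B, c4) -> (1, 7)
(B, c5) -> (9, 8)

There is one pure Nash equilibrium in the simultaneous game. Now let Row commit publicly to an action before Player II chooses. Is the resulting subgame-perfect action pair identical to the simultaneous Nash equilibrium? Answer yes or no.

Player II best-responds to each possible Row move:
- T → Player II plays c2 (best of 2, 12, 6, 6, 0); Row gets 2.
- B → Player II plays c1 (best of 11, 3, 4, 7, 8); Row gets 7.
Row's induced payoffs are 2, 7, so Row commits to B. Subgame-perfect outcome: (B, c1) with payoffs (7, 11).
Under simultaneous play:
Row's best replies: c1→T; c2→T; c3→B; c4→T; c5→T.
Player II's best replies: T→c2; B→c1.
Only (T, c2) has each player best-responding; Nash payoffs (2, 12).
Sequential outcome (B, c1) differs from the Nash profile (T, c2).

no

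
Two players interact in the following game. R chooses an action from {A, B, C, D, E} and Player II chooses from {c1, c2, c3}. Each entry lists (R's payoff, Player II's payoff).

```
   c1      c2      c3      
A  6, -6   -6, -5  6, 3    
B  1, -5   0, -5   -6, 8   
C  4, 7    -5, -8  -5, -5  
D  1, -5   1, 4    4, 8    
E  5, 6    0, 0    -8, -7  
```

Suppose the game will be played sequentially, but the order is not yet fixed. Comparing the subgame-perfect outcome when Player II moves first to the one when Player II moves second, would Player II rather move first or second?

first

If R leads: Player II's best replies are A→c3, B→c3, C→c1, D→c3, E→c1; R's induced payoffs 6, -6, 4, 4, 5; outcome (A, c3), payoffs (6, 3).
If Player II leads: R's best replies are c1→A, c2→D, c3→A; Player II's induced payoffs -6, 4, 3; outcome (D, c2), payoffs (1, 4).
Player II gets 4 moving first and 3 moving second, so Player II prefers to move first.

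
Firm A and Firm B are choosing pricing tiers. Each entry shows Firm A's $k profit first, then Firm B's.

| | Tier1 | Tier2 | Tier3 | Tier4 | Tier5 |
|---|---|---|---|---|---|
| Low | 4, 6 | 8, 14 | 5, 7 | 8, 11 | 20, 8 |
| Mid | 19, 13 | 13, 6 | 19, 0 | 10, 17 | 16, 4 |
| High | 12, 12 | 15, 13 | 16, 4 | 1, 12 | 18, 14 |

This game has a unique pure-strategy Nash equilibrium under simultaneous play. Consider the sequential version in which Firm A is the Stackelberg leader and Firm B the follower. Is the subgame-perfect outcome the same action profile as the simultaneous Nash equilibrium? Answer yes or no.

no

Solve by backward induction (Firm A leads).
- Low: Firm B compares 6, 14, 7, 11, 8 and picks Tier2; Firm A would get 8.
- Mid: Firm B compares 13, 6, 0, 17, 4 and picks Tier4; Firm A would get 10.
- High: Firm B compares 12, 13, 4, 12, 14 and picks Tier5; Firm A would get 18.
Among 8, 10, 18, the best is 18 at High. Subgame-perfect outcome: (High, Tier5) with payoffs (18, 14).
For the simultaneous game, intersect best replies.
Firm A's best replies: Tier1→Mid; Tier2→High; Tier3→Mid; Tier4→Mid; Tier5→Low.
Firm B's best replies: Low→Tier2; Mid→Tier4; High→Tier5.
The unique mutual best reply is (Mid, Tier4), giving (10, 17).
Sequential outcome (High, Tier5) differs from the Nash profile (Mid, Tier4).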